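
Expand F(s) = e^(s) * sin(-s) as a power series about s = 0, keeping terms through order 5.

s^5/30 - s^3/3 - s^2 - s

Write out both Maclaurin series and multiply, keeping only the needed powers.
F(0) = 0
F′(0) = -1
F′′(0) = -2
F′′′(0) = -2
F^(4)(0) = 0
F^(5)(0) = 4
Dividing each by k! gives the coefficients c_0, ..., c_5.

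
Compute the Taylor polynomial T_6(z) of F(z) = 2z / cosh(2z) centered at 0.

20*z^5/3 - 4*z^3 + 2*z

Divide the numerator series by the denominator series (power-series long division).
F(0) = 0
F′(0) = 2
F′′(0) = 0
F′′′(0) = -24
F^(4)(0) = 0
F^(5)(0) = 800
F^(6)(0) = 0
Then c_k = F^(k)(0)/k! gives each Taylor coefficient.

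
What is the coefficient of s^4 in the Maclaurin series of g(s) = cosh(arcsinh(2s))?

-2

Compose series: expand the inner function first, then feed it into the outer expansion.
[s^0] = 1;  [s^1] = 0;  [s^2] = 2;  [s^3] = 0;  [s^4] = -2.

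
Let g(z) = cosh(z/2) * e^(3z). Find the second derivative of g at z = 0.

37/4

Write out both Maclaurin series and multiply, keeping only the needed powers.
From the series, [z^2] g = 37/8; multiply by 2! = 2 to get 37/4.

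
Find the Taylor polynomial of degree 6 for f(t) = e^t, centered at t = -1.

f(-1) = e^(-1)
f′(-1) = e^(-1)
f′′(-1) = e^(-1)
f′′′(-1) = e^(-1)
f^(4)(-1) = e^(-1)
f^(5)(-1) = e^(-1)
f^(6)(-1) = e^(-1)

(t + 1)^6*e^(-1)/720 + (t + 1)^5*e^(-1)/120 + (t + 1)^4*e^(-1)/24 + (t + 1)^3*e^(-1)/6 + (t + 1)^2*e^(-1)/2 + (t + 1)*e^(-1) + e^(-1)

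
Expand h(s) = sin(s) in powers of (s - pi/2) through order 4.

(s - pi/2)^4/24 - (s - pi/2)^2/2 + 1

[(s - pi/2)^0] = 1;  [(s - pi/2)^1] = 0;  [(s - pi/2)^2] = -1/2;  [(s - pi/2)^3] = 0;  [(s - pi/2)^4] = 1/24.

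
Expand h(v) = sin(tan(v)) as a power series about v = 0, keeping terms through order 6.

Compose series: expand the inner function first, then feed it into the outer expansion.
[v^0] = 0;  [v^1] = 1;  [v^2] = 0;  [v^3] = 1/6;  [v^4] = 0;  [v^5] = -1/40;  [v^6] = 0.

-v^5/40 + v^3/6 + v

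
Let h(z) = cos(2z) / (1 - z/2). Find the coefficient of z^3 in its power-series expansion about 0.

-7/8

Write out both Maclaurin series and multiply, keeping only the needed powers.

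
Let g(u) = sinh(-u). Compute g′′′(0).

From the series, [u^3] g = -1/6; multiply by 3! = 6 to get -1.

-1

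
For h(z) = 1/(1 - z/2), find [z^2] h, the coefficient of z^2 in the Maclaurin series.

h(0) = 1
h′(0) = 1/2
h′′(0) = 1/2

1/4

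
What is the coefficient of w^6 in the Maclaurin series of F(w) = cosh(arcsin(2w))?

Substitute the inner expansion into the outer series and collect powers.
[w^0] = 1;  [w^1] = 0;  [w^2] = 2;  [w^3] = 0;  [w^4] = 10/3;  [w^5] = 0;  [w^6] = 68/9.
So c_6 = F^(6)(0)/6! = 68/9.

68/9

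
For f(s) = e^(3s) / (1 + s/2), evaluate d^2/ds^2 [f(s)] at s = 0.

Multiply the two series term by term and collect like powers.
The coefficient of s^2 in the expansion is 13/4, so f′′(0) = 2! * (13/4) = 13/2.

13/2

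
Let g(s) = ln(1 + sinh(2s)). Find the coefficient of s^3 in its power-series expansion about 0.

Compose series: expand the inner function first, then feed it into the outer expansion.

4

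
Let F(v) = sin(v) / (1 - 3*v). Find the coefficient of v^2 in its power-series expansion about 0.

3

Expand 1/(denominator) as a geometric series and multiply by the numerator's series.
F(0) = 0
F′(0) = 1
F′′(0) = 6
So c_2 = F′′(0)/2! = 3.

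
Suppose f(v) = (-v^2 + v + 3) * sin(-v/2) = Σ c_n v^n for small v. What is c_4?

1/48

Distribute the polynomial across the series and collect like powers.
f(0) = 0
f′(0) = -3/2
f′′(0) = -1
f′′′(0) = 27/8
f^(4)(0) = 1/2
Then c_k = f^(k)(0)/k! gives each Taylor coefficient.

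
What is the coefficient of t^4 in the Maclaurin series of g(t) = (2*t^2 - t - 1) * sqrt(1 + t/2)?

-139/2048

Shift and add copies of the series according to the polynomial's terms.
g(0) = -1
g′(0) = -5/4
g′′(0) = 57/16
g′′′(0) = 201/64
g^(4)(0) = -417/256
So c_4 = g^(4)(0)/4! = -139/2048.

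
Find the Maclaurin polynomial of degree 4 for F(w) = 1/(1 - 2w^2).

Apply the Taylor formula c_k = f^(k)(a)/k!.
[w^0] = 1;  [w^1] = 0;  [w^2] = 2;  [w^3] = 0;  [w^4] = 4.

4*w^4 + 2*w^2 + 1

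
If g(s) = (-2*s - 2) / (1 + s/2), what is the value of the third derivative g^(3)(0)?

Shift and add copies of the series according to the polynomial's terms.
From the series, [s^3] g = -1/4; multiply by 3! = 6 to get -3/2.

-3/2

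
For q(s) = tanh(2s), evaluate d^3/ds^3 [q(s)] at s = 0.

-16

Compute the successive derivatives at the expansion point and divide by k!.
From the series, [s^3] q = -8/3; multiply by 3! = 6 to get -16.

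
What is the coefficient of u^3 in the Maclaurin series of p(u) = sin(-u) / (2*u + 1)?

-23/6

Use 1/(1 - r) = Σ r^k on the denominator, then take the Cauchy product.
p(0) = 0
p′(0) = -1
p′′(0) = 4
p′′′(0) = -23
So c_3 = p′′′(0)/3! = -23/6.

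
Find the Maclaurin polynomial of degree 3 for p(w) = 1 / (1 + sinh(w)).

Use the geometric series for the reciprocal, then substitute.
p(0) = 1
p′(0) = -1
p′′(0) = 2
p′′′(0) = -7

-7*w^3/6 + w^2 - w + 1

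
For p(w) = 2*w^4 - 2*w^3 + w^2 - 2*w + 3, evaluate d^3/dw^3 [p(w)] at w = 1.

The coefficient of (w - 1)^3 in the expansion is 6, so p′′′(1) = 3! * (6) = 36.

36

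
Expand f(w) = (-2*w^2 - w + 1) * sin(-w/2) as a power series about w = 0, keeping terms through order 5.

Multiply each power in the prefactor through the base expansion.
[w^0] = 0;  [w^1] = -1/2;  [w^2] = 1/2;  [w^3] = 49/48;  [w^4] = -1/48;  [w^5] = -161/3840.

-161*w^5/3840 - w^4/48 + 49*w^3/48 + w^2/2 - w/2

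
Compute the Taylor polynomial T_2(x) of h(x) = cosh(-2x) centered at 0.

Differentiate repeatedly and evaluate at the center.
h(0) = 1
h′(0) = 0
h′′(0) = 4
Dividing each by k! gives the coefficients c_0, ..., c_2.

2*x^2 + 1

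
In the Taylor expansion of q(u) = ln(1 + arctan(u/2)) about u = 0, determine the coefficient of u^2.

Compose series: expand the inner function first, then feed it into the outer expansion.
q(0) = 0
q′(0) = 1/2
q′′(0) = -1/4
So c_2 = q′′(0)/2! = -1/8.

-1/8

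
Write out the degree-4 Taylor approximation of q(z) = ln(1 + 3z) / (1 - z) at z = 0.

-51*z^4/4 + 15*z^3/2 - 3*z^2/2 + 3*z

Write out both Maclaurin series and multiply, keeping only the needed powers.
q(0) = 0
q′(0) = 3
q′′(0) = -3
q′′′(0) = 45
q^(4)(0) = -306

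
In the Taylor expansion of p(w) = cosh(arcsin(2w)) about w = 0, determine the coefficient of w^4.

Substitute the inner expansion into the outer series and collect powers.
[w^0] = 1;  [w^1] = 0;  [w^2] = 2;  [w^3] = 0;  [w^4] = 10/3.
So c_4 = p^(4)(0)/4! = 10/3.

10/3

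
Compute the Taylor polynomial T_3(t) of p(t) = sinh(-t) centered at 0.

-t^3/6 - t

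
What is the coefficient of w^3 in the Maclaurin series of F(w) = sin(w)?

Apply the Taylor formula c_k = f^(k)(a)/k!.

-1/6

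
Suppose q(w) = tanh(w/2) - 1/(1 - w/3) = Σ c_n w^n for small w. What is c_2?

Expand each term separately and add.
So c_2 = q′′(0)/2! = -1/9.

-1/9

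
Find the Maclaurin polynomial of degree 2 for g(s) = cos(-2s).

1 - 2*s^2

g(0) = 1
g′(0) = 0
g′′(0) = -4
Dividing each by k! gives the coefficients c_0, ..., c_2.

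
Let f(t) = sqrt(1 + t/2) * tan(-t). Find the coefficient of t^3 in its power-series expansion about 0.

Take the Cauchy product of the two expansions.
f(0) = 0
f′(0) = -1
f′′(0) = -1/2
f′′′(0) = -29/16

-29/96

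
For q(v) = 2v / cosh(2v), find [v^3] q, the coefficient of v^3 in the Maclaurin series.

Write the quotient as an unknown series and match coefficients against numerator = denominator · series.
q(0) = 0
q′(0) = 2
q′′(0) = 0
q′′′(0) = -24
Dividing each by k! gives the coefficients c_0, ..., c_3.

-4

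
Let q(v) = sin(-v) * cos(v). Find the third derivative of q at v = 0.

4

Write out both Maclaurin series and multiply, keeping only the needed powers.
From the series, [v^3] q = 2/3; multiply by 3! = 6 to get 4.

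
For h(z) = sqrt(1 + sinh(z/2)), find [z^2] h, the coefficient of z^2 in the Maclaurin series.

Let u equal the inner series; expand the outer function in u and truncate.
[z^0] = 1;  [z^1] = 1/4;  [z^2] = -1/32.

-1/32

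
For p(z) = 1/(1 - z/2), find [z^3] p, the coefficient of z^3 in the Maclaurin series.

1/8

[z^0] = 1;  [z^1] = 1/2;  [z^2] = 1/4;  [z^3] = 1/8.
So c_3 = p′′′(0)/3! = 1/8.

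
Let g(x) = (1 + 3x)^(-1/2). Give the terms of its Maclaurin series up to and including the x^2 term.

27*x^2/8 - 3*x/2 + 1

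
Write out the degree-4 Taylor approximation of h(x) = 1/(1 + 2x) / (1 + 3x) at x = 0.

211*x^4 - 65*x^3 + 19*x^2 - 5*x + 1

Multiply the two series term by term and collect like powers.
h(0) = 1
h′(0) = -5
h′′(0) = 38
h′′′(0) = -390
h^(4)(0) = 5064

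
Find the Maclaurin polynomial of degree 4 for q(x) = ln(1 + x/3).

-x^4/324 + x^3/81 - x^2/18 + x/3

Compute the successive derivatives at the expansion point and divide by k!.
q(0) = 0
q′(0) = 1/3
q′′(0) = -1/9
q′′′(0) = 2/27
q^(4)(0) = -2/27
The Taylor polynomial is Σ q^(k)(0)/k! · x^k.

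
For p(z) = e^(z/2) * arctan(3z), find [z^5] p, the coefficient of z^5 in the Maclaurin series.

Multiply the two series term by term and collect like powers.
p(0) = 0
p′(0) = 3
p′′(0) = 3
p′′′(0) = -207/4
p^(4)(0) = -213/2
p^(5)(0) = 91167/16
So c_5 = p^(5)(0)/5! = 30389/640.

30389/640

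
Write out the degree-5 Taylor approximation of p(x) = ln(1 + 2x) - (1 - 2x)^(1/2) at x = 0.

291*x^5/40 - 27*x^4/8 + 19*x^3/6 - 3*x^2/2 + 3*x - 1

Expand each term separately and add.
p(0) = -1
p′(0) = 3
p′′(0) = -3
p′′′(0) = 19
p^(4)(0) = -81
p^(5)(0) = 873
Dividing each by k! gives the coefficients c_0, ..., c_5.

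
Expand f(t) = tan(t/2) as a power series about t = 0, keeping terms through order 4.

t^3/24 + t/2

Apply the Taylor formula c_k = f^(k)(a)/k!.
f(0) = 0
f′(0) = 1/2
f′′(0) = 0
f′′′(0) = 1/4
f^(4)(0) = 0
The Taylor polynomial is Σ f^(k)(0)/k! · t^k.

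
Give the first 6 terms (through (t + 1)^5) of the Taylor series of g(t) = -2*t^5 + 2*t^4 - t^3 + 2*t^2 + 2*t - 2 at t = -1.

Compute the successive derivatives at the expansion point and divide by k!.
[(t + 1)^0] = 3;  [(t + 1)^1] = -23;  [(t + 1)^2] = 37;  [(t + 1)^3] = -29;  [(t + 1)^4] = 12;  [(t + 1)^5] = -2.

-2*(t + 1)^5 + 12*(t + 1)^4 - 29*(t + 1)^3 + 37*(t + 1)^2 - 23*(t + 1) + 3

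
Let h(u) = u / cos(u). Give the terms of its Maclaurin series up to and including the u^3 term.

Divide the numerator series by the denominator series (power-series long division).

u^3/2 + u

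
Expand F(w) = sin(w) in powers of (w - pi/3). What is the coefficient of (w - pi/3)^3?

-1/12

Use the known series and substitute for the argument.
[(w - pi/3)^0] = sqrt(3)/2;  [(w - pi/3)^1] = 1/2;  [(w - pi/3)^2] = -sqrt(3)/4;  [(w - pi/3)^3] = -1/12.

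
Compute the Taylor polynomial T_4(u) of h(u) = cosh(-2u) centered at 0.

2*u^4/3 + 2*u^2 + 1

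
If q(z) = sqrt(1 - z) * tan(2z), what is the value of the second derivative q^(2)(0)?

Expand each factor separately, then convolve coefficients.
From the series, [z^2] q = -1; multiply by 2! = 2 to get -2.

-2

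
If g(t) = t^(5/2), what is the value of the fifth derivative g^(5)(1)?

45/32

The coefficient of (t - 1)^5 in the expansion is 3/256, so g^(5)(1) = 5! * (3/256) = 45/32.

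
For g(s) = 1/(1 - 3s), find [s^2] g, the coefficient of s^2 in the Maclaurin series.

9

Differentiate repeatedly and evaluate at the center.
[s^0] = 1;  [s^1] = 3;  [s^2] = 9.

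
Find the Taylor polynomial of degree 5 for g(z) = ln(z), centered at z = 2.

Use the known series and substitute for the argument.
g(2) = ln(2)
g′(2) = 1/2
g′′(2) = -1/4
g′′′(2) = 1/4
g^(4)(2) = -3/8
g^(5)(2) = 3/4

(z - 2)^5/160 - (z - 2)^4/64 + (z - 2)^3/24 - (z - 2)^2/8 + (z - 2)/2 + ln(2)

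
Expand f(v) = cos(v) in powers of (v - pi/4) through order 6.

-sqrt(2)*(v - pi/4)^6/1440 - sqrt(2)*(v - pi/4)^5/240 + sqrt(2)*(v - pi/4)^4/48 + sqrt(2)*(v - pi/4)^3/12 - sqrt(2)*(v - pi/4)^2/4 - sqrt(2)*(v - pi/4)/2 + sqrt(2)/2

Apply the Taylor formula c_k = f^(k)(a)/k!.
f(pi/4) = sqrt(2)/2
f′(pi/4) = -sqrt(2)/2
f′′(pi/4) = -sqrt(2)/2
f′′′(pi/4) = sqrt(2)/2
f^(4)(pi/4) = sqrt(2)/2
f^(5)(pi/4) = -sqrt(2)/2
f^(6)(pi/4) = -sqrt(2)/2
Then c_k = f^(k)(pi/4)/k! gives each Taylor coefficient.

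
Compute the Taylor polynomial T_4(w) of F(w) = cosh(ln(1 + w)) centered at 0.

Plug the Maclaurin series of the inner function into that of the outer and collect terms.

w^4/2 - w^3/2 + w^2/2 + 1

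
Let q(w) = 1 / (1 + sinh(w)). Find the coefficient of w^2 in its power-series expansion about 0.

1

Expand as Σ (-1)^k u^k with u equal to the inner function's series.
q(0) = 1
q′(0) = -1
q′′(0) = 2
So c_2 = q′′(0)/2! = 1.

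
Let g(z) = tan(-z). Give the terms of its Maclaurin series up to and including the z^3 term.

-z^3/3 - z

g(0) = 0
g′(0) = -1
g′′(0) = 0
g′′′(0) = -2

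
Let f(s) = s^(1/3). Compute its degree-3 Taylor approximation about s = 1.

Apply the Taylor formula c_k = f^(k)(a)/k!.

5*(s - 1)^3/81 - (s - 1)^2/9 + (s - 1)/3 + 1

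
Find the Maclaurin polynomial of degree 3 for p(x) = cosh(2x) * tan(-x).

-7*x^3/3 - x

Take the Cauchy product of the two expansions.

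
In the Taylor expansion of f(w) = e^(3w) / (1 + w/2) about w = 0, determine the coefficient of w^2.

Expand each factor separately, then convolve coefficients.
f(0) = 1
f′(0) = 5/2
f′′(0) = 13/2

13/4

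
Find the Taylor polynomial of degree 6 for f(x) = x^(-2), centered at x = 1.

7*(x - 1)^6 - 6*(x - 1)^5 + 5*(x - 1)^4 - 4*(x - 1)^3 + 3*(x - 1)^2 - 2*(x - 1) + 1

f(1) = 1
f′(1) = -2
f′′(1) = 6
f′′′(1) = -24
f^(4)(1) = 120
f^(5)(1) = -720
f^(6)(1) = 5040
Dividing each by k! gives the coefficients c_0, ..., c_6.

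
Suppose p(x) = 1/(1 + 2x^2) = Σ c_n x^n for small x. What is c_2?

-2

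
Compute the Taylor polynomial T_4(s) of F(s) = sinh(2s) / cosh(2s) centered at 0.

-8*s^3/3 + 2*s

Divide the numerator series by the denominator series (power-series long division).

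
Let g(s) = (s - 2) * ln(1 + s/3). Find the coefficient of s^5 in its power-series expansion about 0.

-23/4860

Distribute the polynomial across the series and collect like powers.
[s^0] = 0;  [s^1] = -2/3;  [s^2] = 4/9;  [s^3] = -13/162;  [s^4] = 1/54;  [s^5] = -23/4860.
So c_5 = g^(5)(0)/5! = -23/4860.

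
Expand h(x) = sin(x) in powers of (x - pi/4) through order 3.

-sqrt(2)*(x - pi/4)^3/12 - sqrt(2)*(x - pi/4)^2/4 + sqrt(2)*(x - pi/4)/2 + sqrt(2)/2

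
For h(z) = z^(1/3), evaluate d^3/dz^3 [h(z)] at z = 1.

10/27

From the series, [(z - 1)^3] h = 5/81; multiply by 3! = 6 to get 10/27.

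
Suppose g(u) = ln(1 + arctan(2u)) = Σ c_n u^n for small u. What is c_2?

Plug the Maclaurin series of the inner function into that of the outer and collect terms.

-2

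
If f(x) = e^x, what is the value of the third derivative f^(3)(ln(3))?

3

The coefficient of (x - ln(3))^3 in the expansion is 1/2, so f′′′(ln(3)) = 3! * (1/2) = 3.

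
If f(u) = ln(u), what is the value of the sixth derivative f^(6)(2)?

-15/8

From the series, [(u - 2)^6] f = -1/384; multiply by 6! = 720 to get -15/8.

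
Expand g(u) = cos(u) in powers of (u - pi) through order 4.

g(pi) = -1
g′(pi) = 0
g′′(pi) = 1
g′′′(pi) = 0
g^(4)(pi) = -1

-(u - pi)^4/24 + (u - pi)^2/2 - 1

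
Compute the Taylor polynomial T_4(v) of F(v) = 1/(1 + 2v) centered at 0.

16*v^4 - 8*v^3 + 4*v^2 - 2*v + 1

Use the known series and substitute for the argument.
F(0) = 1
F′(0) = -2
F′′(0) = 8
F′′′(0) = -48
F^(4)(0) = 384
Dividing each by k! gives the coefficients c_0, ..., c_4.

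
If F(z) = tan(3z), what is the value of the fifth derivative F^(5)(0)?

3888

The coefficient of z^5 in the expansion is 162/5, so F^(5)(0) = 5! * (162/5) = 3888.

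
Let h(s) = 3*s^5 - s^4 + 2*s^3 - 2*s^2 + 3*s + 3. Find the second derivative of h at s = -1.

-88

Differentiate repeatedly and evaluate at the center.
From the series, [(s + 1)^2] h = -44; multiply by 2! = 2 to get -88.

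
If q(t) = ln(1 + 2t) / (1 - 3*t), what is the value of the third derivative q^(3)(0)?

Expand 1/(denominator) as a geometric series and multiply by the numerator's series.
The coefficient of t^3 in the expansion is 44/3, so q′′′(0) = 3! * (44/3) = 88.

88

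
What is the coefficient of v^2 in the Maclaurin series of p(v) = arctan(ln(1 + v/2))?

-1/8

Compose series: expand the inner function first, then feed it into the outer expansion.
p(0) = 0
p′(0) = 1/2
p′′(0) = -1/4
So c_2 = p′′(0)/2! = -1/8.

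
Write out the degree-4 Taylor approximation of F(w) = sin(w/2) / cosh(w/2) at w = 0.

-w^3/12 + w/2

Write the quotient as an unknown series and match coefficients against numerator = denominator · series.
F(0) = 0
F′(0) = 1/2
F′′(0) = 0
F′′′(0) = -1/2
F^(4)(0) = 0
The Taylor polynomial is Σ F^(k)(0)/k! · w^k.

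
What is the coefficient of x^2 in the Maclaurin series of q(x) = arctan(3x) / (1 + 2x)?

-6

Expand each factor separately, then convolve coefficients.
q(0) = 0
q′(0) = 3
q′′(0) = -12
So c_2 = q′′(0)/2! = -6.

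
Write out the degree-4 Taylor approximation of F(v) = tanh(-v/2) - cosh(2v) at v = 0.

-2*v^4/3 + v^3/24 - 2*v^2 - v/2 - 1

Combine the two series term by term.
[v^0] = -1;  [v^1] = -1/2;  [v^2] = -2;  [v^3] = 1/24;  [v^4] = -2/3.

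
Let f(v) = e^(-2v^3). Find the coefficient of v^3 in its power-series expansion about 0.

-2

Use the known series and substitute for the argument.
f(0) = 1
f′(0) = 0
f′′(0) = 0
f′′′(0) = -12
Dividing each by k! gives the coefficients c_0, ..., c_3.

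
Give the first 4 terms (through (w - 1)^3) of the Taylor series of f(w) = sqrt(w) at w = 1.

(w - 1)^3/16 - (w - 1)^2/8 + (w - 1)/2 + 1

f(1) = 1
f′(1) = 1/2
f′′(1) = -1/4
f′′′(1) = 3/8
Then c_k = f^(k)(1)/k! gives each Taylor coefficient.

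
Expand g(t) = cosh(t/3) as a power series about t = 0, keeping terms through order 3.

t^2/18 + 1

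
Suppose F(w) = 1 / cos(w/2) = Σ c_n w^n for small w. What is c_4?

5/384

Invert the denominator's series and multiply.
F(0) = 1
F′(0) = 0
F′′(0) = 1/4
F′′′(0) = 0
F^(4)(0) = 5/16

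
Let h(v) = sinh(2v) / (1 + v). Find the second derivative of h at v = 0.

Take the Cauchy product of the two expansions.
The coefficient of v^2 in the expansion is -2, so h′′(0) = 2! * (-2) = -4.

-4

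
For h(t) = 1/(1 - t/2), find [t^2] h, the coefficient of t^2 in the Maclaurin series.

1/4

h(0) = 1
h′(0) = 1/2
h′′(0) = 1/2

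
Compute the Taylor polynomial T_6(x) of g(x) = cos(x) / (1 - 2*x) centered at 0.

Expand 1/(denominator) as a geometric series and multiply by the numerator's series.
[x^0] = 1;  [x^1] = 2;  [x^2] = 7/2;  [x^3] = 7;  [x^4] = 337/24;  [x^5] = 337/12;  [x^6] = 40439/720.

40439*x^6/720 + 337*x^5/12 + 337*x^4/24 + 7*x^3 + 7*x^2/2 + 2*x + 1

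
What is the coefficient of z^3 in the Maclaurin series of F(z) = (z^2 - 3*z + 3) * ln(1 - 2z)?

-4

Distribute the polynomial across the series and collect like powers.
So c_3 = F′′′(0)/3! = -4.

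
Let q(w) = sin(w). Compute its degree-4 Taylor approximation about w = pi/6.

[(w - pi/6)^0] = 1/2;  [(w - pi/6)^1] = sqrt(3)/2;  [(w - pi/6)^2] = -1/4;  [(w - pi/6)^3] = -sqrt(3)/12;  [(w - pi/6)^4] = 1/48.

(w - pi/6)^4/48 - sqrt(3)*(w - pi/6)^3/12 - (w - pi/6)^2/4 + sqrt(3)*(w - pi/6)/2 + 1/2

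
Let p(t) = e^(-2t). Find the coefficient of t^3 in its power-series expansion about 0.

-4/3

p(0) = 1
p′(0) = -2
p′′(0) = 4
p′′′(0) = -8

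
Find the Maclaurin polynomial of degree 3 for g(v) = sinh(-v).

g(0) = 0
g′(0) = -1
g′′(0) = 0
g′′′(0) = -1
Then c_k = g^(k)(0)/k! gives each Taylor coefficient.

-v^3/6 - v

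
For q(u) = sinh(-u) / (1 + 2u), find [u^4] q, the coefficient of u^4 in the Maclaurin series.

Write out both Maclaurin series and multiply, keeping only the needed powers.
q(0) = 0
q′(0) = -1
q′′(0) = 4
q′′′(0) = -25
q^(4)(0) = 200

25/3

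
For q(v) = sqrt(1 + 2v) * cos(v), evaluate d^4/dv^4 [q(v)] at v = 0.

-8

Take the Cauchy product of the two expansions.
The coefficient of v^4 in the expansion is -1/3, so q^(4)(0) = 4! * (-1/3) = -8.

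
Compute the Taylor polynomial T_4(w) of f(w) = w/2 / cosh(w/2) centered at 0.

-w^3/16 + w/2

Invert the denominator's series and multiply.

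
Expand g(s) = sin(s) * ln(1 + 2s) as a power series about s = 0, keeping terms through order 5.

-11*s^5/3 + 7*s^4/3 - 2*s^3 + 2*s^2

Multiply the two series term by term and collect like powers.
[s^0] = 0;  [s^1] = 0;  [s^2] = 2;  [s^3] = -2;  [s^4] = 7/3;  [s^5] = -11/3.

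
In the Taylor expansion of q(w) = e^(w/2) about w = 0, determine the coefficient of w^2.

q(0) = 1
q′(0) = 1/2
q′′(0) = 1/4
The Taylor polynomial is Σ q^(k)(0)/k! · w^k.

1/8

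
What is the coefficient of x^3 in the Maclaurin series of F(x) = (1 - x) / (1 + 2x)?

-12

Shift and add copies of the series according to the polynomial's terms.
F(0) = 1
F′(0) = -3
F′′(0) = 12
F′′′(0) = -72
So c_3 = F′′′(0)/3! = -12.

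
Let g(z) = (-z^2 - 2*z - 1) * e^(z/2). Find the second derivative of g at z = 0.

-17/4

Shift and add copies of the series according to the polynomial's terms.
The coefficient of z^2 in the expansion is -17/8, so g′′(0) = 2! * (-17/8) = -17/4.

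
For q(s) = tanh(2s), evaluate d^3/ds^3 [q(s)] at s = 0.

-16

From the series, [s^3] q = -8/3; multiply by 3! = 6 to get -16.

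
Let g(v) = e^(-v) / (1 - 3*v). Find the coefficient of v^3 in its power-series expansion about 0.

58/3

Multiply the numerator's expansion by the denominator's geometric series.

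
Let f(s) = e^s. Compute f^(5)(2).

e^(2)

The coefficient of (s - 2)^5 in the expansion is e^(2)/120, so f^(5)(2) = 5! * (e^(2)/120) = e^(2).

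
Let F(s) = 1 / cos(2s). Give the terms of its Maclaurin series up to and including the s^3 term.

Invert the denominator's series and multiply.
F(0) = 1
F′(0) = 0
F′′(0) = 4
F′′′(0) = 0

2*s^2 + 1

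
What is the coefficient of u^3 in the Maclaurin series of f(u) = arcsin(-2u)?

[u^0] = 0;  [u^1] = -2;  [u^2] = 0;  [u^3] = -4/3.
So c_3 = f′′′(0)/3! = -4/3.

-4/3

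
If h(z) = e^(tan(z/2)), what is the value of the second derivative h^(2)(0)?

Let u equal the inner series; expand the outer function in u and truncate.
The coefficient of z^2 in the expansion is 1/8, so h′′(0) = 2! * (1/8) = 1/4.

1/4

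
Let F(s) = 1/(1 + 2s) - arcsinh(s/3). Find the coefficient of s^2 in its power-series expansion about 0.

Expand each term separately and add.
[s^0] = 1;  [s^1] = -7/3;  [s^2] = 4.
So c_2 = F′′(0)/2! = 4.

4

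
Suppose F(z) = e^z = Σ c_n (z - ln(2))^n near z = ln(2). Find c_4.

Use the known series and substitute for the argument.
F(ln(2)) = 2
F′(ln(2)) = 2
F′′(ln(2)) = 2
F′′′(ln(2)) = 2
F^(4)(ln(2)) = 2
So c_4 = F^(4)(ln(2))/4! = 1/12.

1/12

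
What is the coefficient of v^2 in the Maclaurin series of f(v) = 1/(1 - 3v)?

Differentiate repeatedly and evaluate at the center.
f(0) = 1
f′(0) = 3
f′′(0) = 18
So c_2 = f′′(0)/2! = 9.

9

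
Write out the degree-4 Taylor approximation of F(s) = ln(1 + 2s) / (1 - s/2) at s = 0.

-35*s^4/12 + 13*s^3/6 - s^2 + 2*s

Write out both Maclaurin series and multiply, keeping only the needed powers.
F(0) = 0
F′(0) = 2
F′′(0) = -2
F′′′(0) = 13
F^(4)(0) = -70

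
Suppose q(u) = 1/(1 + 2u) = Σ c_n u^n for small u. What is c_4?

q(0) = 1
q′(0) = -2
q′′(0) = 8
q′′′(0) = -48
q^(4)(0) = 384

16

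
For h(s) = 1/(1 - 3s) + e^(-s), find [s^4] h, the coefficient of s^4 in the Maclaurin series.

Combine the two series term by term.
So c_4 = h^(4)(0)/4! = 1945/24.

1945/24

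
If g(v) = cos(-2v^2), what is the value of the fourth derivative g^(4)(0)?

-48

The coefficient of v^4 in the expansion is -2, so g^(4)(0) = 4! * (-2) = -48.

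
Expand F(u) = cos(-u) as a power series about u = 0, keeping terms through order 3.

1 - u^2/2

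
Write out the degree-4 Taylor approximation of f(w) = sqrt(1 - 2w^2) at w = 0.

-w^4/2 - w^2 + 1

f(0) = 1
f′(0) = 0
f′′(0) = -2
f′′′(0) = 0
f^(4)(0) = -12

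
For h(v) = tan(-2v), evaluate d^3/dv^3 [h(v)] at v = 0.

-16

From the series, [v^3] h = -8/3; multiply by 3! = 6 to get -16.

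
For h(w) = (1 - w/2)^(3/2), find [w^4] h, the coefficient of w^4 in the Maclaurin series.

3/2048

[w^0] = 1;  [w^1] = -3/4;  [w^2] = 3/32;  [w^3] = 1/128;  [w^4] = 3/2048.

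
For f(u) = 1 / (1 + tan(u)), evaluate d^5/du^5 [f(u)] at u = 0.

-256

Use the geometric series for the reciprocal, then substitute.
From the series, [u^5] f = -32/15; multiply by 5! = 120 to get -256.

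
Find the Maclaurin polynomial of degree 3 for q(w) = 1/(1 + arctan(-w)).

2*w^3/3 + w^2 + w + 1

Compose series: expand the inner function first, then feed it into the outer expansion.
q(0) = 1
q′(0) = 1
q′′(0) = 2
q′′′(0) = 4
Then c_k = q^(k)(0)/k! gives each Taylor coefficient.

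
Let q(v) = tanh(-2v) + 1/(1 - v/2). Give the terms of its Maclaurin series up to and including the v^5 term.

-2033*v^5/480 + v^4/16 + 67*v^3/24 + v^2/4 - 3*v/2 + 1

Combine the two series term by term.
q(0) = 1
q′(0) = -3/2
q′′(0) = 1/2
q′′′(0) = 67/4
q^(4)(0) = 3/2
q^(5)(0) = -2033/4
Dividing each by k! gives the coefficients c_0, ..., c_5.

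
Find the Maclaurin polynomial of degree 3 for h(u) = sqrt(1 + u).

h(0) = 1
h′(0) = 1/2
h′′(0) = -1/4
h′′′(0) = 3/8

u^3/16 - u^2/8 + u/2 + 1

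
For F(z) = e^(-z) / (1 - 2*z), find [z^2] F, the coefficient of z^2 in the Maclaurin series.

Expand 1/(denominator) as a geometric series and multiply by the numerator's series.
So c_2 = F′′(0)/2! = 5/2.

5/2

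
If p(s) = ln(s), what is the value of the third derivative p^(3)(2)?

1/4

From the series, [(s - 2)^3] p = 1/24; multiply by 3! = 6 to get 1/4.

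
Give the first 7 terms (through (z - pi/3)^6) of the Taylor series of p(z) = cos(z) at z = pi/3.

[(z - pi/3)^0] = 1/2;  [(z - pi/3)^1] = -sqrt(3)/2;  [(z - pi/3)^2] = -1/4;  [(z - pi/3)^3] = sqrt(3)/12;  [(z - pi/3)^4] = 1/48;  [(z - pi/3)^5] = -sqrt(3)/240;  [(z - pi/3)^6] = -1/1440.

-(z - pi/3)^6/1440 - sqrt(3)*(z - pi/3)^5/240 + (z - pi/3)^4/48 + sqrt(3)*(z - pi/3)^3/12 - (z - pi/3)^2/4 - sqrt(3)*(z - pi/3)/2 + 1/2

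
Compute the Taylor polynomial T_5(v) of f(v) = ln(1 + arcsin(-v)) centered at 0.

Compose series: expand the inner function first, then feed it into the outer expansion.

-53*v^5/120 - 5*v^4/12 - v^3/2 - v^2/2 - v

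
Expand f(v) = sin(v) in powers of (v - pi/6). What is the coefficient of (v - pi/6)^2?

-1/4

Differentiate repeatedly and evaluate at the center.
f(pi/6) = 1/2
f′(pi/6) = sqrt(3)/2
f′′(pi/6) = -1/2
So c_2 = f′′(pi/6)/2! = -1/4.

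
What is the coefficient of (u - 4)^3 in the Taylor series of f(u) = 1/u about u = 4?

Differentiate repeatedly and evaluate at the center.
f(4) = 1/4
f′(4) = -1/16
f′′(4) = 1/32
f′′′(4) = -3/128
So c_3 = f′′′(4)/3! = -1/256.

-1/256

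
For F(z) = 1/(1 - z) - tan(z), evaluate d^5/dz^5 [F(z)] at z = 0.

Add the two expansions coefficient-wise.
From the series, [z^5] F = 13/15; multiply by 5! = 120 to get 104.

104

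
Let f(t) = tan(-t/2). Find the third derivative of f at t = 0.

-1/4

From the series, [t^3] f = -1/24; multiply by 3! = 6 to get -1/4.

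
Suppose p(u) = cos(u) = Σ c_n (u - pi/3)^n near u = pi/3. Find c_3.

sqrt(3)/12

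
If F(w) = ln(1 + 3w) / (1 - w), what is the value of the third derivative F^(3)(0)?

Write out both Maclaurin series and multiply, keeping only the needed powers.
The coefficient of w^3 in the expansion is 15/2, so F′′′(0) = 3! * (15/2) = 45.

45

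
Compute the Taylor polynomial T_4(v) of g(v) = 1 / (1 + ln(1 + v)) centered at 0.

11*v^4/3 - 7*v^3/3 + 3*v^2/2 - v + 1

Write 1/(1+u) = 1 - u + u^2 - u^3 + ... and substitute the series for u.
g(0) = 1
g′(0) = -1
g′′(0) = 3
g′′′(0) = -14
g^(4)(0) = 88
Then c_k = g^(k)(0)/k! gives each Taylor coefficient.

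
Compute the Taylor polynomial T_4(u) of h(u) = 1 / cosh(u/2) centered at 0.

5*u^4/384 - u^2/8 + 1

Write the quotient as an unknown series and match coefficients against numerator = denominator · series.
h(0) = 1
h′(0) = 0
h′′(0) = -1/4
h′′′(0) = 0
h^(4)(0) = 5/16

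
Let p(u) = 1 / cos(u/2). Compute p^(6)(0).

Divide the numerator series by the denominator series (power-series long division).
The coefficient of u^6 in the expansion is 61/46080, so p^(6)(0) = 6! * (61/46080) = 61/64.

61/64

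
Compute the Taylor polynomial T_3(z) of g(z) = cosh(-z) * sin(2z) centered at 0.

-z^3/3 + 2*z

Multiply the two series term by term and collect like powers.
g(0) = 0
g′(0) = 2
g′′(0) = 0
g′′′(0) = -2
The Taylor polynomial is Σ g^(k)(0)/k! · z^k.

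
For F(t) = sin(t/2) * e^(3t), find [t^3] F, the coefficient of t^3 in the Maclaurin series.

107/48

Take the Cauchy product of the two expansions.
[t^0] = 0;  [t^1] = 1/2;  [t^2] = 3/2;  [t^3] = 107/48.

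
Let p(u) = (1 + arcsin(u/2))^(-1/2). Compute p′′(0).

3/16

Compose series: expand the inner function first, then feed it into the outer expansion.
From the series, [u^2] p = 3/32; multiply by 2! = 2 to get 3/16.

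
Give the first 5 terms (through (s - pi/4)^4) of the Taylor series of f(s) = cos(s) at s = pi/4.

sqrt(2)*(s - pi/4)^4/48 + sqrt(2)*(s - pi/4)^3/12 - sqrt(2)*(s - pi/4)^2/4 - sqrt(2)*(s - pi/4)/2 + sqrt(2)/2

Compute the successive derivatives at the expansion point and divide by k!.
[(s - pi/4)^0] = sqrt(2)/2;  [(s - pi/4)^1] = -sqrt(2)/2;  [(s - pi/4)^2] = -sqrt(2)/4;  [(s - pi/4)^3] = sqrt(2)/12;  [(s - pi/4)^4] = sqrt(2)/48.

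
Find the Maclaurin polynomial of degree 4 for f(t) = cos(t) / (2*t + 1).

Use 1/(1 - r) = Σ r^k on the denominator, then take the Cauchy product.

337*t^4/24 - 7*t^3 + 7*t^2/2 - 2*t + 1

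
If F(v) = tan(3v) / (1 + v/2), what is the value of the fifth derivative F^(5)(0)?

8361/2

Expand each factor separately, then convolve coefficients.
The coefficient of v^5 in the expansion is 2787/80, so F^(5)(0) = 5! * (2787/80) = 8361/2.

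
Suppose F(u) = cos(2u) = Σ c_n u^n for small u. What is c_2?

-2

[u^0] = 1;  [u^1] = 0;  [u^2] = -2.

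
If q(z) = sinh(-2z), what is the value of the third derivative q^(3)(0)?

From the series, [z^3] q = -4/3; multiply by 3! = 6 to get -8.

-8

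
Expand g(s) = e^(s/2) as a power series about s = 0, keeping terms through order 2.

s^2/8 + s/2 + 1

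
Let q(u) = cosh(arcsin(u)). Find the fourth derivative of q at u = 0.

5

Plug the Maclaurin series of the inner function into that of the outer and collect terms.
From the series, [u^4] q = 5/24; multiply by 4! = 24 to get 5.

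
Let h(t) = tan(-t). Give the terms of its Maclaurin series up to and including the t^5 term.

-2*t^5/15 - t^3/3 - t

Differentiate repeatedly and evaluate at the center.
[t^0] = 0;  [t^1] = -1;  [t^2] = 0;  [t^3] = -1/3;  [t^4] = 0;  [t^5] = -2/15.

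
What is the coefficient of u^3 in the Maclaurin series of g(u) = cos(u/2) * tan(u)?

Multiply the two series term by term and collect like powers.
g(0) = 0
g′(0) = 1
g′′(0) = 0
g′′′(0) = 5/4
Dividing each by k! gives the coefficients c_0, ..., c_3.

5/24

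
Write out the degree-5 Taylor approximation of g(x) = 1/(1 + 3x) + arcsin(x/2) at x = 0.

-311037*x^5/1280 + 81*x^4 - 1295*x^3/48 + 9*x^2 - 5*x/2 + 1

Add the two expansions coefficient-wise.
[x^0] = 1;  [x^1] = -5/2;  [x^2] = 9;  [x^3] = -1295/48;  [x^4] = 81;  [x^5] = -311037/1280.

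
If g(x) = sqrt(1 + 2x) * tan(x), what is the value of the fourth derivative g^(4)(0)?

Expand each factor separately, then convolve coefficients.
The coefficient of x^4 in the expansion is 5/6, so g^(4)(0) = 4! * (5/6) = 20.

20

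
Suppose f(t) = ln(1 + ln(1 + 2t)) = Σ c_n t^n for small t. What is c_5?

Compose series: expand the inner function first, then feed it into the outer expansion.
f(0) = 0
f′(0) = 2
f′′(0) = -8
f′′′(0) = 56
f^(4)(0) = -560
f^(5)(0) = 7296
So c_5 = f^(5)(0)/5! = 304/5.

304/5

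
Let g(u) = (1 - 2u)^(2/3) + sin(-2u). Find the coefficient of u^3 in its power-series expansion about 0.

Combine the two series term by term.
g(0) = 1
g′(0) = -10/3
g′′(0) = -8/9
g′′′(0) = 152/27

76/81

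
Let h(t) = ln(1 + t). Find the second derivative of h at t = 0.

Use the known series and substitute for the argument.
From the series, [t^2] h = -1/2; multiply by 2! = 2 to get -1.

-1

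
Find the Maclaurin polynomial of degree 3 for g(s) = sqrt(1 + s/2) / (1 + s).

Expand each factor separately, then convolve coefficients.
g(0) = 1
g′(0) = -3/4
g′′(0) = 23/16
g′′′(0) = -273/64
Then c_k = g^(k)(0)/k! gives each Taylor coefficient.

-91*s^3/128 + 23*s^2/32 - 3*s/4 + 1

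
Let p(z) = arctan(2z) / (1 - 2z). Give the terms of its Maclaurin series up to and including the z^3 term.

Write out both Maclaurin series and multiply, keeping only the needed powers.
p(0) = 0
p′(0) = 2
p′′(0) = 8
p′′′(0) = 32

16*z^3/3 + 4*z^2 + 2*z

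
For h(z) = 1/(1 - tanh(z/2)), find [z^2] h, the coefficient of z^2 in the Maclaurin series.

Plug the Maclaurin series of the inner function into that of the outer and collect terms.

1/4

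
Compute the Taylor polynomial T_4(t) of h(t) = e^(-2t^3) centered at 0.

[t^0] = 1;  [t^1] = 0;  [t^2] = 0;  [t^3] = -2;  [t^4] = 0.

1 - 2*t^3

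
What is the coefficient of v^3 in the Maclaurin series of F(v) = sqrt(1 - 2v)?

-1/2

c_3 = F′′′(0)/3! = -1/2.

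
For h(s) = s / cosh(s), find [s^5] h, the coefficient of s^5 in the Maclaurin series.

5/24

Invert the denominator's series and multiply.
h(0) = 0
h′(0) = 1
h′′(0) = 0
h′′′(0) = -3
h^(4)(0) = 0
h^(5)(0) = 25
Then c_k = h^(k)(0)/k! gives each Taylor coefficient.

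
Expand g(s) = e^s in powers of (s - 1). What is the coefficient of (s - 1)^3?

g(1) = e
g′(1) = e
g′′(1) = e
g′′′(1) = e

e/6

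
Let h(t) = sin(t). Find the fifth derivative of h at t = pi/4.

sqrt(2)/2

From the series, [(t - pi/4)^5] h = sqrt(2)/240; multiply by 5! = 120 to get sqrt(2)/2.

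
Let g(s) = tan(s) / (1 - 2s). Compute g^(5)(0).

Expand each factor separately, then convolve coefficients.
From the series, [s^5] g = 262/15; multiply by 5! = 120 to get 2096.

2096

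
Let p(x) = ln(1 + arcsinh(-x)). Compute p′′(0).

Plug the Maclaurin series of the inner function into that of the outer and collect terms.
The coefficient of x^2 in the expansion is -1/2, so p′′(0) = 2! * (-1/2) = -1.

-1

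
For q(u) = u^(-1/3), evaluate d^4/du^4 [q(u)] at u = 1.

Use the known series and substitute for the argument.
From the series, [(u - 1)^4] q = 35/243; multiply by 4! = 24 to get 280/81.

280/81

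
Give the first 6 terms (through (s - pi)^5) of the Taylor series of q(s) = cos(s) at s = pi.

[(s - pi)^0] = -1;  [(s - pi)^1] = 0;  [(s - pi)^2] = 1/2;  [(s - pi)^3] = 0;  [(s - pi)^4] = -1/24;  [(s - pi)^5] = 0.

-(s - pi)^4/24 + (s - pi)^2/2 - 1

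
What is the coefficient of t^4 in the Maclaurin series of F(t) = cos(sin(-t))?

Substitute the inner expansion into the outer series and collect powers.
So c_4 = F^(4)(0)/4! = 5/24.

5/24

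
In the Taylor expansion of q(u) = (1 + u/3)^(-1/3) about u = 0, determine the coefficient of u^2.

q(0) = 1
q′(0) = -1/9
q′′(0) = 4/81

2/81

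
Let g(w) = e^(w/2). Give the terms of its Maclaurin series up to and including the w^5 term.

w^5/3840 + w^4/384 + w^3/48 + w^2/8 + w/2 + 1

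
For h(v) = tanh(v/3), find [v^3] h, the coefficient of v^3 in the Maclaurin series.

-1/81

Compute the successive derivatives at the expansion point and divide by k!.
[v^0] = 0;  [v^1] = 1/3;  [v^2] = 0;  [v^3] = -1/81.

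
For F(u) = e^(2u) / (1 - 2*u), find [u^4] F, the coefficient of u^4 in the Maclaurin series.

130/3

Use 1/(1 - r) = Σ r^k on the denominator, then take the Cauchy product.
[u^0] = 1;  [u^1] = 4;  [u^2] = 10;  [u^3] = 64/3;  [u^4] = 130/3.
So c_4 = F^(4)(0)/4! = 130/3.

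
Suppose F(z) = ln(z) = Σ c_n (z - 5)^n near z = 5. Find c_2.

-1/50

F(5) = ln(5)
F′(5) = 1/5
F′′(5) = -1/25
So c_2 = F′′(5)/2! = -1/50.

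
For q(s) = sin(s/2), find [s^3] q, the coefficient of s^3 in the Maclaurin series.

-1/48

q(0) = 0
q′(0) = 1/2
q′′(0) = 0
q′′′(0) = -1/8
Then c_k = q^(k)(0)/k! gives each Taylor coefficient.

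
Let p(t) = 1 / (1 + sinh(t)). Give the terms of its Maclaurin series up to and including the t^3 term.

-7*t^3/6 + t^2 - t + 1

Expand as Σ (-1)^k u^k with u equal to the inner function's series.
[t^0] = 1;  [t^1] = -1;  [t^2] = 1;  [t^3] = -7/6.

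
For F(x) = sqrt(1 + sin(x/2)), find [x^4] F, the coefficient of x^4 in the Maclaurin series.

1/6144

Substitute the inner expansion into the outer series and collect powers.
F(0) = 1
F′(0) = 1/4
F′′(0) = -1/16
F′′′(0) = -1/64
F^(4)(0) = 1/256
So c_4 = F^(4)(0)/4! = 1/6144.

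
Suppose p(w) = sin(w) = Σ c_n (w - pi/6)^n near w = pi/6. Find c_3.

-sqrt(3)/12

Differentiate repeatedly and evaluate at the center.
p(pi/6) = 1/2
p′(pi/6) = sqrt(3)/2
p′′(pi/6) = -1/2
p′′′(pi/6) = -sqrt(3)/2
The Taylor polynomial is Σ p^(k)(pi/6)/k! · (w - pi/6)^k.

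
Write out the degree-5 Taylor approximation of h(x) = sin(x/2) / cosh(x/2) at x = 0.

3*x^5/320 - x^3/12 + x/2

Write the quotient as an unknown series and match coefficients against numerator = denominator · series.
h(0) = 0
h′(0) = 1/2
h′′(0) = 0
h′′′(0) = -1/2
h^(4)(0) = 0
h^(5)(0) = 9/8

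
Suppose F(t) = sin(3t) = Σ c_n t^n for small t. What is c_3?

-9/2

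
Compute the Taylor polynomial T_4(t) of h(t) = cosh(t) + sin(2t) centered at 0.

t^4/24 - 4*t^3/3 + t^2/2 + 2*t + 1

Combine the two series term by term.
h(0) = 1
h′(0) = 2
h′′(0) = 1
h′′′(0) = -8
h^(4)(0) = 1
The Taylor polynomial is Σ h^(k)(0)/k! · t^k.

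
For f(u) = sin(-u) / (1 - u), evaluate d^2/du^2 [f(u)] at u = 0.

-2

Write out both Maclaurin series and multiply, keeping only the needed powers.
The coefficient of u^2 in the expansion is -1, so f′′(0) = 2! * (-1) = -2.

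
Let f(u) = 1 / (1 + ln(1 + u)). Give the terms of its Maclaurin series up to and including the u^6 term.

3289*u^6/360 - 347*u^5/60 + 11*u^4/3 - 7*u^3/3 + 3*u^2/2 - u + 1

Write 1/(1+u) = 1 - u + u^2 - u^3 + ... and substitute the series for u.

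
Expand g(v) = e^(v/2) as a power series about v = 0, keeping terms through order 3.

v^3/48 + v^2/8 + v/2 + 1

g(0) = 1
g′(0) = 1/2
g′′(0) = 1/4
g′′′(0) = 1/8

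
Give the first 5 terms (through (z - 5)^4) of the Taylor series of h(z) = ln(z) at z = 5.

-(z - 5)^4/2500 + (z - 5)^3/375 - (z - 5)^2/50 + (z - 5)/5 + ln(5)

Use the known series and substitute for the argument.
h(5) = ln(5)
h′(5) = 1/5
h′′(5) = -1/25
h′′′(5) = 2/125
h^(4)(5) = -6/625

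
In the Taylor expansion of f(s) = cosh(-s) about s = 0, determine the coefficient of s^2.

f(0) = 1
f′(0) = 0
f′′(0) = 1
So c_2 = f′′(0)/2! = 1/2.

1/2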